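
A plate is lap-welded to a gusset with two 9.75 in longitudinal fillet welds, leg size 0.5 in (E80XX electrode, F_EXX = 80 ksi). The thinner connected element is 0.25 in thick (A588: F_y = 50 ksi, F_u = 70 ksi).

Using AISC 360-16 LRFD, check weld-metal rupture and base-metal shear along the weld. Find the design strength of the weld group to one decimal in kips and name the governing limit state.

Weld metal: throat = 0.707×0.5 = 0.3535 in, L = 2×9.75 = 19.5 in. φR_n = 0.75 × 0.6 × 80 × 0.3535 × 19.5 = 248.2 kips.
Base metal shear (0.25 in plate): yield φR_n = 1.0×0.6×50×0.25×19.5 = 146.3 kips; rupture φR_n = 0.75×0.6×70×0.25×19.5 = 153.6 kips; take 146.3 kips (yield).
Governing: min(248.2, 146.3) = 146.3 kips → base-metal shear.

146.3 kips (base-metal shear governs)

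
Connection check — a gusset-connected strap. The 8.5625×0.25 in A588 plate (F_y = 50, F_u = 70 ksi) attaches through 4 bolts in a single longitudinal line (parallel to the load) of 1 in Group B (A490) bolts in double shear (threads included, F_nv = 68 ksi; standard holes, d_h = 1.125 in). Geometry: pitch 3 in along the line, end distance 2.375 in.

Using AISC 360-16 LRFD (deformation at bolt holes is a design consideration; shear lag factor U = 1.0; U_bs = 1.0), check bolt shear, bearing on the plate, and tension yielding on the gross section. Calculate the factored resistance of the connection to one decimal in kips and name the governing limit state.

Bolt shear: A_b = π(1)²/4 = 0.7854 in². φR_n = 0.75 × 68 × 0.7854 × 4 × 2 = 320.4 kips.
Bearing (0.25 in plate, F_u = 70 ksi): end bolts L_c = 2.375 − 1.125/2 = 1.8125, R_n = min(1.2×1.8125×0.25×70, 2.4×1×0.25×70) = 38.063 kips/bolt; interior L_c = 3 − 1.125 = 1.875, R_n = 39.375 kips/bolt. φR_n = 0.75 × (1×38.063 + 3×39.375) = 117.1 kips.
Tension yield (gross): A_g = 8.5625×0.25 = 2.1406 in². φR_n = 0.90 × 50 × 2.1406 = 96.3 kips.
Governing: min(320.4, 117.1, 96.3) = 96.3 kips → gross-section yield.

96.3 kips (gross-section yield governs)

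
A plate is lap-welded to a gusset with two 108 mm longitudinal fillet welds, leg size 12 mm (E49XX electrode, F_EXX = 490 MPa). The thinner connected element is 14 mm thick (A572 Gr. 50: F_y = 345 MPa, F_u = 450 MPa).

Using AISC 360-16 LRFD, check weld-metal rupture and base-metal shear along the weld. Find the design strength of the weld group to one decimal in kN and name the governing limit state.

404.1 kN (weld metal governs)

Weld metal: throat = 0.707×12 = 8.484 mm, L = 2×108 = 216 mm. φR_n = 0.75 × 0.6 × 490 × 8.484 × 216 = 404.1 kN.
Base metal shear (14 mm plate): yield φR_n = 1.0×0.6×345×14×216 = 626.0 kN; rupture φR_n = 0.75×0.6×450×14×216 = 612.4 kN; take 612.4 kN (rupture).
Governing: min(404.1, 612.4) = 404.1 kN → weld metal.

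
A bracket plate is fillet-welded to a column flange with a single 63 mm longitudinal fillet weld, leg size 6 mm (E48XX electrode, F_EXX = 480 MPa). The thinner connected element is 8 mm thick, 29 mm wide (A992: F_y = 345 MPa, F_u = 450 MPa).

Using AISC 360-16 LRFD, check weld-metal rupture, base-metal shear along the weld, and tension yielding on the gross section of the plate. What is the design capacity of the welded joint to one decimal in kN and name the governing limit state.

57.7 kN (weld metal governs)

Weld metal: throat = 0.707×6 = 4.242 mm, L = 63 mm. φR_n = 0.75 × 0.6 × 480 × 4.242 × 63 = 57.7 kN.
Base metal shear (8 mm plate): yield φR_n = 1.0×0.6×345×8×63 = 104.3 kN; rupture φR_n = 0.75×0.6×450×8×63 = 102.1 kN; take 102.1 kN (rupture).
Tension yield (gross): A_g = 29×8 = 232 mm². φR_n = 0.90 × 345 × 232 = 72.0 kN.
Governing: min(57.7, 102.1, 72.0) = 57.7 kN → weld metal.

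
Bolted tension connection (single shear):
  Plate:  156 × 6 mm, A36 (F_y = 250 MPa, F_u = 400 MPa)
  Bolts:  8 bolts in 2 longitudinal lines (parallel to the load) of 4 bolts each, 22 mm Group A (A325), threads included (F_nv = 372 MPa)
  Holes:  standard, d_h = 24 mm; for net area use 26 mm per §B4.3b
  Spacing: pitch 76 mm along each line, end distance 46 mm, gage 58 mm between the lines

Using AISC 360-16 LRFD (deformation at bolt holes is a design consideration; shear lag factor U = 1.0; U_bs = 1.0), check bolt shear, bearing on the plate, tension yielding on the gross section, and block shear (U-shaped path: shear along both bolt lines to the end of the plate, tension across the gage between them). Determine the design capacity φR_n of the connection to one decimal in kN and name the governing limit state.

210.6 kN (gross-section yield governs)

Bolt shear: A_b = π(22)²/4 = 380.13 mm². φR_n = 0.75 × 372 × 380.13 × 8 × 1 = 848.5 kN.
Bearing (6 mm plate, F_u = 400 MPa): end bolts L_c = 46 − 24/2 = 34, R_n = min(1.2×34×6×400, 2.4×22×6×400) = 97.92 kN/bolt; interior L_c = 76 − 24 = 52, R_n = 126.72 kN/bolt. φR_n = 0.75 × (2×97.92 + 6×126.72) = 717.1 kN.
Tension yield (gross): A_g = 156×6 = 936 mm². φR_n = 0.90 × 250 × 936 = 210.6 kN.
Block shear: shear path 2×[46+3×76] = 2×274 mm, A_gv = 3288, A_nv = 2×(274 − 3.5×26)×6 = 2196 mm²; tension across gage: (58 − 1×26)×6 = 192 mm². R_n = min(0.6×400×2196, 0.6×250×3288) + 1.0×400×192 = min(527.04, 493.2) + 76.8 = 570 kN. φR_n = 0.75 × 570 = 427.5 kN.
Governing: min(848.5, 717.1, 210.6, 427.5) = 210.6 kN → gross-section yield.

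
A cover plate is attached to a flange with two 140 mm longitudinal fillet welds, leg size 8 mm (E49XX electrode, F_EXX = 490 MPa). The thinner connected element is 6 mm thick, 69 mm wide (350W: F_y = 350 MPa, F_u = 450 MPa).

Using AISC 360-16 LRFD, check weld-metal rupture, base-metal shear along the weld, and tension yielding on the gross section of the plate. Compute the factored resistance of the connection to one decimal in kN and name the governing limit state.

Weld metal: throat = 0.707×8 = 5.656 mm, L = 2×140 = 280 mm. φR_n = 0.75 × 0.6 × 490 × 5.656 × 280 = 349.2 kN.
Base metal shear (6 mm plate): yield φR_n = 1.0×0.6×350×6×280 = 352.8 kN; rupture φR_n = 0.75×0.6×450×6×280 = 340.2 kN; take 340.2 kN (rupture).
Tension yield (gross): A_g = 69×6 = 414 mm². φR_n = 0.90 × 350 × 414 = 130.4 kN.
Governing: min(349.2, 340.2, 130.4) = 130.4 kN → gross-section yield.

130.4 kN (gross-section yield governs)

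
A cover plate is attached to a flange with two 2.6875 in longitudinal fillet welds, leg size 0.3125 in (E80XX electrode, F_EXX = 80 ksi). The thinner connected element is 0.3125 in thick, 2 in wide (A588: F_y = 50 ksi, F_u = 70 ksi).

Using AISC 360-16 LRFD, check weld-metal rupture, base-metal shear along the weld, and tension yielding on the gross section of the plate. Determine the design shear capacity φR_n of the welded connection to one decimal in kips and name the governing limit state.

28.1 kips (gross-section yield governs)

Weld metal: throat = 0.707×0.3125 = 0.22094 in, L = 2×2.6875 = 5.375 in. φR_n = 0.75 × 0.6 × 80 × 0.22094 × 5.375 = 42.8 kips.
Base metal shear (0.3125 in plate): yield φR_n = 1.0×0.6×50×0.3125×5.375 = 50.4 kips; rupture φR_n = 0.75×0.6×70×0.3125×5.375 = 52.9 kips; take 50.4 kips (yield).
Tension yield (gross): A_g = 2×0.3125 = 0.625 in². φR_n = 0.90 × 50 × 0.625 = 28.1 kips.
Governing: min(42.8, 50.4, 28.1) = 28.1 kips → gross-section yield.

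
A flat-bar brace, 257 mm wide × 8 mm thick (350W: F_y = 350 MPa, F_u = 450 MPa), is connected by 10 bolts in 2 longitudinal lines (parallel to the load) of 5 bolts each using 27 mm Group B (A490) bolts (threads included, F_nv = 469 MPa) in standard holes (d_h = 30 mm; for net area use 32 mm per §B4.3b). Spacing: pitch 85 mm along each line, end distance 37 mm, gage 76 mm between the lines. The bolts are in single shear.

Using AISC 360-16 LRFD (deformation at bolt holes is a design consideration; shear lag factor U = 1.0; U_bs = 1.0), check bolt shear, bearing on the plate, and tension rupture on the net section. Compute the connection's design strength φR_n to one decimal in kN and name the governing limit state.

521.1 kN (net-section rupture governs)

Bolt shear: A_b = π(27)²/4 = 572.56 mm². φR_n = 0.75 × 469 × 572.56 × 10 × 1 = 2014.0 kN.
Bearing (8 mm plate, F_u = 450 MPa): end bolts L_c = 37 − 30/2 = 22, R_n = min(1.2×22×8×450, 2.4×27×8×450) = 95.04 kN/bolt; interior L_c = 85 − 30 = 55, R_n = 233.28 kN/bolt. φR_n = 0.75 × (2×95.04 + 8×233.28) = 1542.2 kN.
Tension rupture (net): A_n = (257 − 2×32)×8 = 1544 mm² (U = 1.0, A_e = A_n). φR_n = 0.75 × 450 × 1544 = 521.1 kN.
Governing: min(2014.0, 1542.2, 521.1) = 521.1 kN → net-section rupture.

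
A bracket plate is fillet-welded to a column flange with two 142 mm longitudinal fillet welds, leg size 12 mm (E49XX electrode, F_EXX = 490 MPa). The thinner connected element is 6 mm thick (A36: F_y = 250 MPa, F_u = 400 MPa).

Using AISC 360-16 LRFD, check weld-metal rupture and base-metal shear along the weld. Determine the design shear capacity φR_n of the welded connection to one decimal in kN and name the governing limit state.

255.6 kN (base-metal shear governs)

Weld metal: throat = 0.707×12 = 8.484 mm, L = 2×142 = 284 mm. φR_n = 0.75 × 0.6 × 490 × 8.484 × 284 = 531.3 kN.
Base metal shear (6 mm plate): yield φR_n = 1.0×0.6×250×6×284 = 255.6 kN; rupture φR_n = 0.75×0.6×400×6×284 = 306.7 kN; take 255.6 kN (yield).
Governing: min(531.3, 255.6) = 255.6 kN → base-metal shear.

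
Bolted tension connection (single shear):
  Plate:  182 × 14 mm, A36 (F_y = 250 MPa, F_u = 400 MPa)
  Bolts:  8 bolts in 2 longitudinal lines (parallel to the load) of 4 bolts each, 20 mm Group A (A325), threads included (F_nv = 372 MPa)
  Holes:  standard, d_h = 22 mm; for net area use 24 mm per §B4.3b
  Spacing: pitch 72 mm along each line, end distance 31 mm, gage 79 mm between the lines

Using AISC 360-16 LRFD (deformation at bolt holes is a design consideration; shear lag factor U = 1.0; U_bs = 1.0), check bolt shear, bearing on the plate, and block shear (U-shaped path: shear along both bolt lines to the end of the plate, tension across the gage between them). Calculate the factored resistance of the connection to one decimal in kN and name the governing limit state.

Bolt shear: A_b = π(20)²/4 = 314.16 mm². φR_n = 0.75 × 372 × 314.16 × 8 × 1 = 701.2 kN.
Bearing (14 mm plate, F_u = 400 MPa): end bolts L_c = 31 − 22/2 = 20, R_n = min(1.2×20×14×400, 2.4×20×14×400) = 134.4 kN/bolt; interior L_c = 72 − 22 = 50, R_n = 268.8 kN/bolt. φR_n = 0.75 × (2×134.4 + 6×268.8) = 1411.2 kN.
Block shear: shear path 2×[31+3×72] = 2×247 mm, A_gv = 6916, A_nv = 2×(247 − 3.5×24)×14 = 4564 mm²; tension across gage: (79 − 1×24)×14 = 770 mm². R_n = min(0.6×400×4564, 0.6×250×6916) + 1.0×400×770 = min(1095.4, 1037.4) + 308 = 1345.4 kN. φR_n = 0.75 × 1345.4 = 1009.1 kN.
Governing: min(701.2, 1411.2, 1009.1) = 701.2 kN → bolt shear.

701.2 kN (bolt shear governs)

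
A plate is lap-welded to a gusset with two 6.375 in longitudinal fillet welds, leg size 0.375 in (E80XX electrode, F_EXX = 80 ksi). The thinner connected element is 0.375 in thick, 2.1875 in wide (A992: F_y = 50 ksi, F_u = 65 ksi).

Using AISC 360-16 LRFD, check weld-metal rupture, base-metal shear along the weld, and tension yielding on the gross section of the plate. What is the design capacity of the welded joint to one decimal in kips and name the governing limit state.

Weld metal: throat = 0.707×0.375 = 0.26513 in, L = 2×6.375 = 12.75 in. φR_n = 0.75 × 0.6 × 80 × 0.26513 × 12.75 = 121.7 kips.
Base metal shear (0.375 in plate): yield φR_n = 1.0×0.6×50×0.375×12.75 = 143.4 kips; rupture φR_n = 0.75×0.6×65×0.375×12.75 = 139.9 kips; take 139.9 kips (rupture).
Tension yield (gross): A_g = 2.1875×0.375 = 0.82031 in². φR_n = 0.90 × 50 × 0.82031 = 36.9 kips.
Governing: min(121.7, 139.9, 36.9) = 36.9 kips → gross-section yield.

36.9 kips (gross-section yield governs)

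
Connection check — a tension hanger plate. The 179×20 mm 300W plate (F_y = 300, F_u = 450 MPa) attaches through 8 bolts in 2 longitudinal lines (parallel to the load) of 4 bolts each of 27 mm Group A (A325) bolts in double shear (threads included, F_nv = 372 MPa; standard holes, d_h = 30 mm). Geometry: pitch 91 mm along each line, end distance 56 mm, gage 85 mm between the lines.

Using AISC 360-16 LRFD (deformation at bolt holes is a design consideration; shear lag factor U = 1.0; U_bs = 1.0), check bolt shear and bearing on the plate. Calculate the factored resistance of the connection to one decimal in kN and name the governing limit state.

Bolt shear: A_b = π(27)²/4 = 572.56 mm². φR_n = 0.75 × 372 × 572.56 × 8 × 2 = 2555.9 kN.
Bearing (20 mm plate, F_u = 450 MPa): end bolts L_c = 56 − 30/2 = 41, R_n = min(1.2×41×20×450, 2.4×27×20×450) = 442.8 kN/bolt; interior L_c = 91 − 30 = 61, R_n = 583.2 kN/bolt. φR_n = 0.75 × (2×442.8 + 6×583.2) = 3288.6 kN.
Governing: min(2555.9, 3288.6) = 2555.9 kN → bolt shear.

2555.9 kN (bolt shear governs)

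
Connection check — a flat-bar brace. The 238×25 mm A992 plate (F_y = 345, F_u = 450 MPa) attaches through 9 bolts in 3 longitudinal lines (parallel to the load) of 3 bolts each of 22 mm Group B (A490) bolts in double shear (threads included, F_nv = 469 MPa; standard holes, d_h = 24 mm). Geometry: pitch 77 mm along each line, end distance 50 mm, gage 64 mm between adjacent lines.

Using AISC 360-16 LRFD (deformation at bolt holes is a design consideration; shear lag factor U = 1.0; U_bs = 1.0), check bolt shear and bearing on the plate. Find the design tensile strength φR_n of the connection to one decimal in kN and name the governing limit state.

2406.8 kN (bolt shear governs)

Bolt shear: A_b = π(22)²/4 = 380.13 mm². φR_n = 0.75 × 469 × 380.13 × 9 × 2 = 2406.8 kN.
Bearing (25 mm plate, F_u = 450 MPa): end bolts L_c = 50 − 24/2 = 38, R_n = min(1.2×38×25×450, 2.4×22×25×450) = 513 kN/bolt; interior L_c = 77 − 24 = 53, R_n = 594 kN/bolt. φR_n = 0.75 × (3×513 + 6×594) = 3827.3 kN.
Governing: min(2406.8, 3827.3) = 2406.8 kN → bolt shear.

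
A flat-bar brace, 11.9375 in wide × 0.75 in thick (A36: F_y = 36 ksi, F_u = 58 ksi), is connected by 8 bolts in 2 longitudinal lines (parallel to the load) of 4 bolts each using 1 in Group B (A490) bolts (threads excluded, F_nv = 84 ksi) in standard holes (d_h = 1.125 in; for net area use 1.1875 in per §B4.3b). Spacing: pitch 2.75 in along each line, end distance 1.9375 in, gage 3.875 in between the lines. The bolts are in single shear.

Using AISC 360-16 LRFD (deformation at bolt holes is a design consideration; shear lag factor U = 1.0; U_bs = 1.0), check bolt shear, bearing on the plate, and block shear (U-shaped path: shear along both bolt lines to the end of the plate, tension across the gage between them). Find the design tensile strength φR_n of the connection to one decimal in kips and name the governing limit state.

323.8 kips (block shear governs)

Bolt shear: A_b = π(1)²/4 = 0.7854 in². φR_n = 0.75 × 84 × 0.7854 × 8 × 1 = 395.8 kips.
Bearing (0.75 in plate, F_u = 58 ksi): end bolts L_c = 1.9375 − 1.125/2 = 1.375, R_n = min(1.2×1.375×0.75×58, 2.4×1×0.75×58) = 71.775 kips/bolt; interior L_c = 2.75 − 1.125 = 1.625, R_n = 84.825 kips/bolt. φR_n = 0.75 × (2×71.775 + 6×84.825) = 489.4 kips.
Block shear: shear path 2×[1.9375+3×2.75] = 2×10.1875 in, A_gv = 15.281, A_nv = 2×(10.1875 − 3.5×1.1875)×0.75 = 9.0469 in²; tension across gage: (3.875 − 1×1.1875)×0.75 = 2.0156 in². R_n = min(0.6×58×9.0469, 0.6×36×15.281) + 1.0×58×2.0156 = min(314.83, 330.07) + 116.9 = 431.73 kips. φR_n = 0.75 × 431.73 = 323.8 kips.
Governing: min(395.8, 489.4, 323.8) = 323.8 kips → block shear.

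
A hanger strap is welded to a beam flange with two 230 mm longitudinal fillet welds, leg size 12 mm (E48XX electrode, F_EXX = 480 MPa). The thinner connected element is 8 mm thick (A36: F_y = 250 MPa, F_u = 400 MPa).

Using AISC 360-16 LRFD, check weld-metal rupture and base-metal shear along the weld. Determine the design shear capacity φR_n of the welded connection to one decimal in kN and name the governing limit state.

552.0 kN (base-metal shear governs)

Weld metal: throat = 0.707×12 = 8.484 mm, L = 2×230 = 460 mm. φR_n = 0.75 × 0.6 × 480 × 8.484 × 460 = 843.0 kN.
Base metal shear (8 mm plate): yield φR_n = 1.0×0.6×250×8×460 = 552.0 kN; rupture φR_n = 0.75×0.6×400×8×460 = 662.4 kN; take 552.0 kN (yield).
Governing: min(843.0, 552.0) = 552.0 kN → base-metal shear.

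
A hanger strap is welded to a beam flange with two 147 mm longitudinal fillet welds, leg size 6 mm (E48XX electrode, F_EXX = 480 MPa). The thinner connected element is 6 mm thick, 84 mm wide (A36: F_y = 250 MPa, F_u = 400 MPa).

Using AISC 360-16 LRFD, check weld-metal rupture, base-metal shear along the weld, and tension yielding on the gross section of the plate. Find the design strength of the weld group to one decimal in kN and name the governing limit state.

Weld metal: throat = 0.707×6 = 4.242 mm, L = 2×147 = 294 mm. φR_n = 0.75 × 0.6 × 480 × 4.242 × 294 = 269.4 kN.
Base metal shear (6 mm plate): yield φR_n = 1.0×0.6×250×6×294 = 264.6 kN; rupture φR_n = 0.75×0.6×400×6×294 = 317.5 kN; take 264.6 kN (yield).
Tension yield (gross): A_g = 84×6 = 504 mm². φR_n = 0.90 × 250 × 504 = 113.4 kN.
Governing: min(269.4, 264.6, 113.4) = 113.4 kN → gross-section yield.

113.4 kN (gross-section yield governs)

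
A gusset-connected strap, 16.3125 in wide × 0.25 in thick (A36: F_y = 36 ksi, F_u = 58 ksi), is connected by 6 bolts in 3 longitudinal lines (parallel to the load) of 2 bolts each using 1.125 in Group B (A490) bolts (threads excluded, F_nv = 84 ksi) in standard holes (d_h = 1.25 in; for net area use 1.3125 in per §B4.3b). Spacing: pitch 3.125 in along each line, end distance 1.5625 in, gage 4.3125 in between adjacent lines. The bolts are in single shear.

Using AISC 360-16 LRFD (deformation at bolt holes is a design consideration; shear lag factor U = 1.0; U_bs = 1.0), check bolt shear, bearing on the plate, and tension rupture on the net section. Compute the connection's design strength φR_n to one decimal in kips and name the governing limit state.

Bolt shear: A_b = π(1.125)²/4 = 0.99402 in². φR_n = 0.75 × 84 × 0.99402 × 6 × 1 = 375.7 kips.
Bearing (0.25 in plate, F_u = 58 ksi): end bolts L_c = 1.5625 − 1.25/2 = 0.9375, R_n = min(1.2×0.9375×0.25×58, 2.4×1.125×0.25×58) = 16.313 kips/bolt; interior L_c = 3.125 − 1.25 = 1.875, R_n = 32.625 kips/bolt. φR_n = 0.75 × (3×16.313 + 3×32.625) = 110.1 kips.
Tension rupture (net): A_n = (16.3125 − 3×1.3125)×0.25 = 3.0938 in² (U = 1.0, A_e = A_n). φR_n = 0.75 × 58 × 3.0938 = 134.6 kips.
Governing: min(375.7, 110.1, 134.6) = 110.1 kips → bearing.

110.1 kips (bearing governs)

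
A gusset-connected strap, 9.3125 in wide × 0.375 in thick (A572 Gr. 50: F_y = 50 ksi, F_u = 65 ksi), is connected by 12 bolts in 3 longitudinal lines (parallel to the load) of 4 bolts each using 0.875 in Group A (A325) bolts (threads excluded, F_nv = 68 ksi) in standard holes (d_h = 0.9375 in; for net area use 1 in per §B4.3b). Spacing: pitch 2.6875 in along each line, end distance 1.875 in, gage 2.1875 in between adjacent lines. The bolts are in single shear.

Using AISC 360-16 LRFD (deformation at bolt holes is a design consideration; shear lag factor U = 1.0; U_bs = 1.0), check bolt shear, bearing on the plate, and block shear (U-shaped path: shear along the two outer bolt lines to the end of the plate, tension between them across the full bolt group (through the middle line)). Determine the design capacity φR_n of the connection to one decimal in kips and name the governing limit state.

184.6 kips (block shear governs)

Bolt shear: A_b = π(0.875)²/4 = 0.60132 in². φR_n = 0.75 × 68 × 0.60132 × 12 × 1 = 368.0 kips.
Bearing (0.375 in plate, F_u = 65 ksi): end bolts L_c = 1.875 − 0.9375/2 = 1.40625, R_n = min(1.2×1.40625×0.375×65, 2.4×0.875×0.375×65) = 41.133 kips/bolt; interior L_c = 2.6875 − 0.9375 = 1.75, R_n = 51.188 kips/bolt. φR_n = 0.75 × (3×41.133 + 9×51.188) = 438.1 kips.
Block shear: shear path 2×[1.875+3×2.6875] = 2×9.9375 in, A_gv = 7.4531, A_nv = 2×(9.9375 − 3.5×1)×0.375 = 4.8281 in²; tension across gage: (4.375 − 2×1)×0.375 = 0.89063 in². R_n = min(0.6×65×4.8281, 0.6×50×7.4531) + 1.0×65×0.89063 = min(188.3, 223.59) + 57.891 = 246.19 kips. φR_n = 0.75 × 246.19 = 184.6 kips.
Governing: min(368.0, 438.1, 184.6) = 184.6 kips → block shear.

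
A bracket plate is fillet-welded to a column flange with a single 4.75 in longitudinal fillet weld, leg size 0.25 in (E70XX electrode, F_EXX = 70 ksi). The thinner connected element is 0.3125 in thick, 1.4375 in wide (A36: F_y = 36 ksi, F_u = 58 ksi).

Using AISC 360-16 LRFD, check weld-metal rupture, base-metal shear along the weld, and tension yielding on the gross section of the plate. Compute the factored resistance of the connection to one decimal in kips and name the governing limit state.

14.6 kips (gross-section yield governs)

Weld metal: throat = 0.707×0.25 = 0.17675 in, L = 4.75 in. φR_n = 0.75 × 0.6 × 70 × 0.17675 × 4.75 = 26.4 kips.
Base metal shear (0.3125 in plate): yield φR_n = 1.0×0.6×36×0.3125×4.75 = 32.1 kips; rupture φR_n = 0.75×0.6×58×0.3125×4.75 = 38.7 kips; take 32.1 kips (yield).
Tension yield (gross): A_g = 1.4375×0.3125 = 0.44922 in². φR_n = 0.90 × 36 × 0.44922 = 14.6 kips.
Governing: min(26.4, 32.1, 14.6) = 14.6 kips → gross-section yield.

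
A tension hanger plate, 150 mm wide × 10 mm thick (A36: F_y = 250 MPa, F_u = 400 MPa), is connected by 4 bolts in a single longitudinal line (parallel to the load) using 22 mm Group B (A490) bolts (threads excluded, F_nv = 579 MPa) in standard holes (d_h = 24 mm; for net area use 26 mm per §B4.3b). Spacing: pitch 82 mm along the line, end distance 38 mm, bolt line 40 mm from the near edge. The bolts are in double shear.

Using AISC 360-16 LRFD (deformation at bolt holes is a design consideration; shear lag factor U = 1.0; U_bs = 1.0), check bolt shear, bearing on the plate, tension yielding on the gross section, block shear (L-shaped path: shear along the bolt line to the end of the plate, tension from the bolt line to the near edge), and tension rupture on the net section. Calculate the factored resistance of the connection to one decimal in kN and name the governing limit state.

337.5 kN (gross-section yield governs)

Bolt shear: A_b = π(22)²/4 = 380.13 mm². φR_n = 0.75 × 579 × 380.13 × 4 × 2 = 1320.6 kN.
Bearing (10 mm plate, F_u = 400 MPa): end bolts L_c = 38 − 24/2 = 26, R_n = min(1.2×26×10×400, 2.4×22×10×400) = 124.8 kN/bolt; interior L_c = 82 − 24 = 58, R_n = 211.2 kN/bolt. φR_n = 0.75 × (1×124.8 + 3×211.2) = 568.8 kN.
Tension yield (gross): A_g = 150×10 = 1500 mm². φR_n = 0.90 × 250 × 1500 = 337.5 kN.
Block shear: shear path 1×[38+3×82] = 1×284 mm, A_gv = 2840, A_nv = 1×(284 − 3.5×26)×10 = 1930 mm²; tension to near edge: (40 − 0.5×26)×10 = 270 mm². R_n = min(0.6×400×1930, 0.6×250×2840) + 1.0×400×270 = min(463.2, 426) + 108 = 534 kN. φR_n = 0.75 × 534 = 400.5 kN.
Tension rupture (net): A_n = (150 − 1×26)×10 = 1240 mm² (U = 1.0, A_e = A_n). φR_n = 0.75 × 400 × 1240 = 372.0 kN.
Governing: min(1320.6, 568.8, 337.5, 400.5, 372.0) = 337.5 kN → gross-section yield.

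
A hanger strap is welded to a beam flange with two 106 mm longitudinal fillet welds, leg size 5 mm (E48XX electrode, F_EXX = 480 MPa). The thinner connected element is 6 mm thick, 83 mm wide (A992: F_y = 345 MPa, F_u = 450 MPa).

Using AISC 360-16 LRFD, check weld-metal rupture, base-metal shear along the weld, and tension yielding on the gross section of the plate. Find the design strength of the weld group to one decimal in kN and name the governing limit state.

Weld metal: throat = 0.707×5 = 3.535 mm, L = 2×106 = 212 mm. φR_n = 0.75 × 0.6 × 480 × 3.535 × 212 = 161.9 kN.
Base metal shear (6 mm plate): yield φR_n = 1.0×0.6×345×6×212 = 263.3 kN; rupture φR_n = 0.75×0.6×450×6×212 = 257.6 kN; take 257.6 kN (rupture).
Tension yield (gross): A_g = 83×6 = 498 mm². φR_n = 0.90 × 345 × 498 = 154.6 kN.
Governing: min(161.9, 257.6, 154.6) = 154.6 kN → gross-section yield.

154.6 kN (gross-section yield governs)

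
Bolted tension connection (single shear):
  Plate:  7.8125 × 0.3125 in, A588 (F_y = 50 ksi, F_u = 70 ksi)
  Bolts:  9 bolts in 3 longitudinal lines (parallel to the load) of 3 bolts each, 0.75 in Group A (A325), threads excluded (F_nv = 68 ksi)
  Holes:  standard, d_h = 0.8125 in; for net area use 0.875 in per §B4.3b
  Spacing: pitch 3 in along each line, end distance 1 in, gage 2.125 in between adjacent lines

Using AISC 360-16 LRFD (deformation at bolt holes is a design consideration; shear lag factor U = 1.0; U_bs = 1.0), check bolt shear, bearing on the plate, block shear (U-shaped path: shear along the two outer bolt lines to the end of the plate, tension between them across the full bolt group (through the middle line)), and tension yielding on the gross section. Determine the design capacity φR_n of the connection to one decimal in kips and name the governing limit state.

109.9 kips (gross-section yield governs)

Bolt shear: A_b = π(0.75)²/4 = 0.44179 in². φR_n = 0.75 × 68 × 0.44179 × 9 × 1 = 202.8 kips.
Bearing (0.3125 in plate, F_u = 70 ksi): end bolts L_c = 1 − 0.8125/2 = 0.59375, R_n = min(1.2×0.59375×0.3125×70, 2.4×0.75×0.3125×70) = 15.586 kips/bolt; interior L_c = 3 − 0.8125 = 2.1875, R_n = 39.375 kips/bolt. φR_n = 0.75 × (3×15.586 + 6×39.375) = 212.3 kips.
Block shear: shear path 2×[1+2×3] = 2×7 in, A_gv = 4.375, A_nv = 2×(7 − 2.5×0.875)×0.3125 = 3.0078 in²; tension across gage: (4.25 − 2×0.875)×0.3125 = 0.78125 in². R_n = min(0.6×70×3.0078, 0.6×50×4.375) + 1.0×70×0.78125 = min(126.33, 131.25) + 54.688 = 181.02 kips. φR_n = 0.75 × 181.02 = 135.8 kips.
Tension yield (gross): A_g = 7.8125×0.3125 = 2.4414 in². φR_n = 0.90 × 50 × 2.4414 = 109.9 kips.
Governing: min(202.8, 212.3, 135.8, 109.9) = 109.9 kips → gross-section yield.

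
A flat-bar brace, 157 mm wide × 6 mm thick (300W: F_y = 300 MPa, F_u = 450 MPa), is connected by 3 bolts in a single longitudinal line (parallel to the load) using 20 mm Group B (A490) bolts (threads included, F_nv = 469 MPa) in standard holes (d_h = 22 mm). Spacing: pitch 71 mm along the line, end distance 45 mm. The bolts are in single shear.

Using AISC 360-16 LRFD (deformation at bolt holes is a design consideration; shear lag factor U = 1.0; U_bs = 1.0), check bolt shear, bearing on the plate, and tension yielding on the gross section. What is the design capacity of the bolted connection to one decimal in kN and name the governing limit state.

Bolt shear: A_b = π(20)²/4 = 314.16 mm². φR_n = 0.75 × 469 × 314.16 × 3 × 1 = 331.5 kN.
Bearing (6 mm plate, F_u = 450 MPa): end bolts L_c = 45 − 22/2 = 34, R_n = min(1.2×34×6×450, 2.4×20×6×450) = 110.16 kN/bolt; interior L_c = 71 − 22 = 49, R_n = 129.6 kN/bolt. φR_n = 0.75 × (1×110.16 + 2×129.6) = 277.0 kN.
Tension yield (gross): A_g = 157×6 = 942 mm². φR_n = 0.90 × 300 × 942 = 254.3 kN.
Governing: min(331.5, 277.0, 254.3) = 254.3 kN → gross-section yield.

254.3 kN (gross-section yield governs)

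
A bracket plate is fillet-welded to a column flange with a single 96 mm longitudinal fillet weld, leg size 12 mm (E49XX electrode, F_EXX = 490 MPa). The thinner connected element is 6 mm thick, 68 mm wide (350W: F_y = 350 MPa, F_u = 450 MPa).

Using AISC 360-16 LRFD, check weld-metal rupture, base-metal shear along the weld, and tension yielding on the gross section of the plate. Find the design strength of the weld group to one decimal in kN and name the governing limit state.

Weld metal: throat = 0.707×12 = 8.484 mm, L = 96 mm. φR_n = 0.75 × 0.6 × 490 × 8.484 × 96 = 179.6 kN.
Base metal shear (6 mm plate): yield φR_n = 1.0×0.6×350×6×96 = 121.0 kN; rupture φR_n = 0.75×0.6×450×6×96 = 116.6 kN; take 116.6 kN (rupture).
Tension yield (gross): A_g = 68×6 = 408 mm². φR_n = 0.90 × 350 × 408 = 128.5 kN.
Governing: min(179.6, 116.6, 128.5) = 116.6 kN → base-metal shear.

116.6 kN (base-metal shear governs)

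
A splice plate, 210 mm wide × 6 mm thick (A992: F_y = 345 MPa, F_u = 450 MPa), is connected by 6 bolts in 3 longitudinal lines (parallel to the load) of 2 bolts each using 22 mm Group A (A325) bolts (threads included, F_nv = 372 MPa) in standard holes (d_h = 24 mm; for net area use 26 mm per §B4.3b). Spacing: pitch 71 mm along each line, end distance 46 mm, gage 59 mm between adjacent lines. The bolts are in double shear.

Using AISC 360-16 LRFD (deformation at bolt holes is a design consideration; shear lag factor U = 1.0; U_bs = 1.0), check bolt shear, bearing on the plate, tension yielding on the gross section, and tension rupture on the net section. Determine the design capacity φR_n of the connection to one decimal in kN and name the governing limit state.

Bolt shear: A_b = π(22)²/4 = 380.13 mm². φR_n = 0.75 × 372 × 380.13 × 6 × 2 = 1272.7 kN.
Bearing (6 mm plate, F_u = 450 MPa): end bolts L_c = 46 − 24/2 = 34, R_n = min(1.2×34×6×450, 2.4×22×6×450) = 110.16 kN/bolt; interior L_c = 71 − 24 = 47, R_n = 142.56 kN/bolt. φR_n = 0.75 × (3×110.16 + 3×142.56) = 568.6 kN.
Tension yield (gross): A_g = 210×6 = 1260 mm². φR_n = 0.90 × 345 × 1260 = 391.2 kN.
Tension rupture (net): A_n = (210 − 3×26)×6 = 792 mm² (U = 1.0, A_e = A_n). φR_n = 0.75 × 450 × 792 = 267.3 kN.
Governing: min(1272.7, 568.6, 391.2, 267.3) = 267.3 kN → net-section rupture.

267.3 kN (net-section rupture governs)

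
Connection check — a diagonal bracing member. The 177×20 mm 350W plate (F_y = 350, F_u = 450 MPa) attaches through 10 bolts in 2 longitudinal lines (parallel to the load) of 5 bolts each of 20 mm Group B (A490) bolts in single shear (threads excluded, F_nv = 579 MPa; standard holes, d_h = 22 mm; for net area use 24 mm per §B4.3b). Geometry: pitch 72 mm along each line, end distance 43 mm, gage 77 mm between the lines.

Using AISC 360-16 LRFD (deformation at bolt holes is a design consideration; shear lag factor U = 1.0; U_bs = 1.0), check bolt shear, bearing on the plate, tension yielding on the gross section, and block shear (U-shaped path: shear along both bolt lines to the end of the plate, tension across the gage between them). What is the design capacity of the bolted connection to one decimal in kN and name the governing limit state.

Bolt shear: A_b = π(20)²/4 = 314.16 mm². φR_n = 0.75 × 579 × 314.16 × 10 × 1 = 1364.2 kN.
Bearing (20 mm plate, F_u = 450 MPa): end bolts L_c = 43 − 22/2 = 32, R_n = min(1.2×32×20×450, 2.4×20×20×450) = 345.6 kN/bolt; interior L_c = 72 − 22 = 50, R_n = 432 kN/bolt. φR_n = 0.75 × (2×345.6 + 8×432) = 3110.4 kN.
Tension yield (gross): A_g = 177×20 = 3540 mm². φR_n = 0.90 × 350 × 3540 = 1115.1 kN.
Block shear: shear path 2×[43+4×72] = 2×331 mm, A_gv = 13240, A_nv = 2×(331 − 4.5×24)×20 = 8920 mm²; tension across gage: (77 − 1×24)×20 = 1060 mm². R_n = min(0.6×450×8920, 0.6×350×13240) + 1.0×450×1060 = min(2408.4, 2780.4) + 477 = 2885.4 kN. φR_n = 0.75 × 2885.4 = 2164.1 kN.
Governing: min(1364.2, 3110.4, 1115.1, 2164.1) = 1115.1 kN → gross-section yield.

1115.1 kN (gross-section yield governs)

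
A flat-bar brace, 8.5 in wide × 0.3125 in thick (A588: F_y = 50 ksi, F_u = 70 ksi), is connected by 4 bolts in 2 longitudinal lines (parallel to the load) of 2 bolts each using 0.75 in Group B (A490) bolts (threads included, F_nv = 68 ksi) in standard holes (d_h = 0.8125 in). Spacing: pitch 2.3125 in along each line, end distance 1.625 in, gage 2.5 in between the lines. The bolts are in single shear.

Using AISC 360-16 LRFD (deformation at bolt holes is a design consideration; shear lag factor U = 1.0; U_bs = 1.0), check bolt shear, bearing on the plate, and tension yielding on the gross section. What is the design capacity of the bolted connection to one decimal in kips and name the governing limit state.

90.1 kips (bolt shear governs)

Bolt shear: A_b = π(0.75)²/4 = 0.44179 in². φR_n = 0.75 × 68 × 0.44179 × 4 × 1 = 90.1 kips.
Bearing (0.3125 in plate, F_u = 70 ksi): end bolts L_c = 1.625 − 0.8125/2 = 1.21875, R_n = min(1.2×1.21875×0.3125×70, 2.4×0.75×0.3125×70) = 31.992 kips/bolt; interior L_c = 2.3125 − 0.8125 = 1.5, R_n = 39.375 kips/bolt. φR_n = 0.75 × (2×31.992 + 2×39.375) = 107.1 kips.
Tension yield (gross): A_g = 8.5×0.3125 = 2.6563 in². φR_n = 0.90 × 50 × 2.6563 = 119.5 kips.
Governing: min(90.1, 107.1, 119.5) = 90.1 kips → bolt shear.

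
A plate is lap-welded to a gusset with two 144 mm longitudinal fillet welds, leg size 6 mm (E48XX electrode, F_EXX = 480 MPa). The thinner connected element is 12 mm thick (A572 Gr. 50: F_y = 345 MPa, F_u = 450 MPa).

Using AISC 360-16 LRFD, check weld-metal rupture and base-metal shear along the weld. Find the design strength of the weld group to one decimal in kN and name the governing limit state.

263.9 kN (weld metal governs)

Weld metal: throat = 0.707×6 = 4.242 mm, L = 2×144 = 288 mm. φR_n = 0.75 × 0.6 × 480 × 4.242 × 288 = 263.9 kN.
Base metal shear (12 mm plate): yield φR_n = 1.0×0.6×345×12×288 = 715.4 kN; rupture φR_n = 0.75×0.6×450×12×288 = 699.8 kN; take 699.8 kN (rupture).
Governing: min(263.9, 699.8) = 263.9 kN → weld metal.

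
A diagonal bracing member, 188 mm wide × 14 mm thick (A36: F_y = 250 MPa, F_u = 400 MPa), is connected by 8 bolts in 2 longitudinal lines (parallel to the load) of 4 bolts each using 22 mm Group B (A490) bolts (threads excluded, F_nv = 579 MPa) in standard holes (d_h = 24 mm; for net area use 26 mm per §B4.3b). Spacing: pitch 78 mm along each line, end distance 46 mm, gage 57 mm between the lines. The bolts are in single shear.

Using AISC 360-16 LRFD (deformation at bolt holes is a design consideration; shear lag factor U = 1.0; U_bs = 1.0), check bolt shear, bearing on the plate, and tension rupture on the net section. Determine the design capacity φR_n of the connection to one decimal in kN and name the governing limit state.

571.2 kN (net-section rupture governs)

Bolt shear: A_b = π(22)²/4 = 380.13 mm². φR_n = 0.75 × 579 × 380.13 × 8 × 1 = 1320.6 kN.
Bearing (14 mm plate, F_u = 400 MPa): end bolts L_c = 46 − 24/2 = 34, R_n = min(1.2×34×14×400, 2.4×22×14×400) = 228.48 kN/bolt; interior L_c = 78 − 24 = 54, R_n = 295.68 kN/bolt. φR_n = 0.75 × (2×228.48 + 6×295.68) = 1673.3 kN.
Tension rupture (net): A_n = (188 − 2×26)×14 = 1904 mm² (U = 1.0, A_e = A_n). φR_n = 0.75 × 400 × 1904 = 571.2 kN.
Governing: min(1320.6, 1673.3, 571.2) = 571.2 kN → net-section rupture.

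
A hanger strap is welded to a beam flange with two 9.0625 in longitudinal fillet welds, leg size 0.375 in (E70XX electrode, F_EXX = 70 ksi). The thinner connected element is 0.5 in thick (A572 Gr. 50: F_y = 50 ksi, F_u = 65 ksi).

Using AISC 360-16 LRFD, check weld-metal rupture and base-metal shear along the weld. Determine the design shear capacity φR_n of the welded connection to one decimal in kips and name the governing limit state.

Weld metal: throat = 0.707×0.375 = 0.26513 in, L = 2×9.0625 = 18.125 in. φR_n = 0.75 × 0.6 × 70 × 0.26513 × 18.125 = 151.4 kips.
Base metal shear (0.5 in plate): yield φR_n = 1.0×0.6×50×0.5×18.125 = 271.9 kips; rupture φR_n = 0.75×0.6×65×0.5×18.125 = 265.1 kips; take 265.1 kips (rupture).
Governing: min(151.4, 265.1) = 151.4 kips → weld metal.

151.4 kips (weld metal governs)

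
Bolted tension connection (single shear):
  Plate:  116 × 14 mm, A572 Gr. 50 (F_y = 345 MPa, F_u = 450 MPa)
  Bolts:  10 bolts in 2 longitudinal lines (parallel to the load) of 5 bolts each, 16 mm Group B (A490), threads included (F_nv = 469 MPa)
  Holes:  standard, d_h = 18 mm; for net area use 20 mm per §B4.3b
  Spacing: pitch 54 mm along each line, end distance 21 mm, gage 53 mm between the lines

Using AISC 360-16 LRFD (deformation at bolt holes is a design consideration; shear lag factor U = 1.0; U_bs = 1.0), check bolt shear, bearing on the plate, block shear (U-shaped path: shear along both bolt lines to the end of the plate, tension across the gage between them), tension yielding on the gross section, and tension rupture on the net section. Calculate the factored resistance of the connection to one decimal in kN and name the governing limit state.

359.1 kN (net-section rupture governs)

Bolt shear: A_b = π(16)²/4 = 201.06 mm². φR_n = 0.75 × 469 × 201.06 × 10 × 1 = 707.2 kN.
Bearing (14 mm plate, F_u = 450 MPa): end bolts L_c = 21 − 18/2 = 12, R_n = min(1.2×12×14×450, 2.4×16×14×450) = 90.72 kN/bolt; interior L_c = 54 − 18 = 36, R_n = 241.92 kN/bolt. φR_n = 0.75 × (2×90.72 + 8×241.92) = 1587.6 kN.
Block shear: shear path 2×[21+4×54] = 2×237 mm, A_gv = 6636, A_nv = 2×(237 − 4.5×20)×14 = 4116 mm²; tension across gage: (53 − 1×20)×14 = 462 mm². R_n = min(0.6×450×4116, 0.6×345×6636) + 1.0×450×462 = min(1111.3, 1373.7) + 207.9 = 1319.2 kN. φR_n = 0.75 × 1319.2 = 989.4 kN.
Tension yield (gross): A_g = 116×14 = 1624 mm². φR_n = 0.90 × 345 × 1624 = 504.3 kN.
Tension rupture (net): A_n = (116 − 2×20)×14 = 1064 mm² (U = 1.0, A_e = A_n). φR_n = 0.75 × 450 × 1064 = 359.1 kN.
Governing: min(707.2, 1587.6, 989.4, 504.3, 359.1) = 359.1 kN → net-section rupture.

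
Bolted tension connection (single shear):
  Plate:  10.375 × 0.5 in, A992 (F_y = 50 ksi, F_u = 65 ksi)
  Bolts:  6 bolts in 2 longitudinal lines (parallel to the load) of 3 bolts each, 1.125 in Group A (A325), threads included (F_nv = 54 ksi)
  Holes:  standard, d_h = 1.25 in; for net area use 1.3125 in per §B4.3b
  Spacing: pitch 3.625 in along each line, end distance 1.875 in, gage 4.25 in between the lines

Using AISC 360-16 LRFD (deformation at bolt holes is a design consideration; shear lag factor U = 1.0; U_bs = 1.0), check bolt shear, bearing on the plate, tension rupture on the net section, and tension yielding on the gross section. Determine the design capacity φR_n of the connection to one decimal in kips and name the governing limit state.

Bolt shear: A_b = π(1.125)²/4 = 0.99402 in². φR_n = 0.75 × 54 × 0.99402 × 6 × 1 = 241.5 kips.
Bearing (0.5 in plate, F_u = 65 ksi): end bolts L_c = 1.875 − 1.25/2 = 1.25, R_n = min(1.2×1.25×0.5×65, 2.4×1.125×0.5×65) = 48.75 kips/bolt; interior L_c = 3.625 − 1.25 = 2.375, R_n = 87.75 kips/bolt. φR_n = 0.75 × (2×48.75 + 4×87.75) = 336.4 kips.
Tension rupture (net): A_n = (10.375 − 2×1.3125)×0.5 = 3.875 in² (U = 1.0, A_e = A_n). φR_n = 0.75 × 65 × 3.875 = 188.9 kips.
Tension yield (gross): A_g = 10.375×0.5 = 5.1875 in². φR_n = 0.90 × 50 × 5.1875 = 233.4 kips.
Governing: min(241.5, 336.4, 188.9, 233.4) = 188.9 kips → net-section rupture.

188.9 kips (net-section rupture governs)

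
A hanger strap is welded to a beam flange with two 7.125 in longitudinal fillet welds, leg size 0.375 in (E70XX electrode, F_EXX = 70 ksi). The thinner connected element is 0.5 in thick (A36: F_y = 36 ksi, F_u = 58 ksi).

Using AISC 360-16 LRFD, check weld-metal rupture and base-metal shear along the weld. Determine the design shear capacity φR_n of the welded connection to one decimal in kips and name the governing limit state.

119.0 kips (weld metal governs)

Weld metal: throat = 0.707×0.375 = 0.26513 in, L = 2×7.125 = 14.25 in. φR_n = 0.75 × 0.6 × 70 × 0.26513 × 14.25 = 119.0 kips.
Base metal shear (0.5 in plate): yield φR_n = 1.0×0.6×36×0.5×14.25 = 153.9 kips; rupture φR_n = 0.75×0.6×58×0.5×14.25 = 186.0 kips; take 153.9 kips (yield).
Governing: min(119.0, 153.9) = 119.0 kips → weld metal.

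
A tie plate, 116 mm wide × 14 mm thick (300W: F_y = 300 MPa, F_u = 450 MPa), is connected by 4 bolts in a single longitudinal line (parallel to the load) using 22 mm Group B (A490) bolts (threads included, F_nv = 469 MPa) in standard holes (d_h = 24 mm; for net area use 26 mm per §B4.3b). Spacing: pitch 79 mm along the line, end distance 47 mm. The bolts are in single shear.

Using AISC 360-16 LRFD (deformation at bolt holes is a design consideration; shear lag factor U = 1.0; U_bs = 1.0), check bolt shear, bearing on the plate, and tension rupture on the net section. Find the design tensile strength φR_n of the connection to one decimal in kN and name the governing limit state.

425.3 kN (net-section rupture governs)

Bolt shear: A_b = π(22)²/4 = 380.13 mm². φR_n = 0.75 × 469 × 380.13 × 4 × 1 = 534.8 kN.
Bearing (14 mm plate, F_u = 450 MPa): end bolts L_c = 47 − 24/2 = 35, R_n = min(1.2×35×14×450, 2.4×22×14×450) = 264.6 kN/bolt; interior L_c = 79 − 24 = 55, R_n = 332.64 kN/bolt. φR_n = 0.75 × (1×264.6 + 3×332.64) = 946.9 kN.
Tension rupture (net): A_n = (116 − 1×26)×14 = 1260 mm² (U = 1.0, A_e = A_n). φR_n = 0.75 × 450 × 1260 = 425.3 kN.
Governing: min(534.8, 946.9, 425.3) = 425.3 kN → net-section rupture.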